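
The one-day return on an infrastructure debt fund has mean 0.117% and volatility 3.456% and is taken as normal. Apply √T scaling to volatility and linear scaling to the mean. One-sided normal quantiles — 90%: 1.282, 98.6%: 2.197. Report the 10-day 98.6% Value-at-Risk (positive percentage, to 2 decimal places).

σ_{10d} = 3.456% × √10 = 10.929%; μ_{10d} = 10 × 0.117% = 1.170%.
VaR = −(1.170%) + 2.197 × 10.929% = 22.841%.

22.84%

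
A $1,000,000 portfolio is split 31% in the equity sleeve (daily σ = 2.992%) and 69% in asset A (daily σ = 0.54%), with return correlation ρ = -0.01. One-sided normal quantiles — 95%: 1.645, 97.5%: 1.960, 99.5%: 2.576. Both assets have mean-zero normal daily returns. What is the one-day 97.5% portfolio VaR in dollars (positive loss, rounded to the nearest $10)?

$19,520

σ_p² = 0.31²·2.992² + 0.69²·0.54² + 2·-0.01·0.31·0.69·2.992·0.54 = 0.9922 (%²).
σ_p = √0.9922 = 0.996%.
VaR = 1.960 × 0.996% = 1.952%; on $1,000,000 that is $19,520.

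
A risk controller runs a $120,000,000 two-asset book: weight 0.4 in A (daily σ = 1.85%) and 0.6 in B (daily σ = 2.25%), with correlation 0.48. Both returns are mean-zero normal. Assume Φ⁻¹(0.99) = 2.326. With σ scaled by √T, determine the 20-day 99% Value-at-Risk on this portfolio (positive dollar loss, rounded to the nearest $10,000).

σ_p = √(0.4²·1.85² + 0.6²·2.25² + 2·0.48·0.4·0.6·1.85·2.25) = 1.825%.
σ_{20d} = 1.825% × √20 = 8.162%.
VaR = 2.326 × 8.162% = 18.985%; on $120,000,000 that is $22,782,000.

$22,780,000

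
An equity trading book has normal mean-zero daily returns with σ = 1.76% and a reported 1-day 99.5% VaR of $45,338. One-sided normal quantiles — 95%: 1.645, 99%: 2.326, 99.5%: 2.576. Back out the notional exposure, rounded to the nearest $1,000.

VaR as a fraction of value: z·σ = 2.576 × 1.76% = 4.53376%.
Position = $45,338 / 0.0453376 = $1,000,009.

$1,000,000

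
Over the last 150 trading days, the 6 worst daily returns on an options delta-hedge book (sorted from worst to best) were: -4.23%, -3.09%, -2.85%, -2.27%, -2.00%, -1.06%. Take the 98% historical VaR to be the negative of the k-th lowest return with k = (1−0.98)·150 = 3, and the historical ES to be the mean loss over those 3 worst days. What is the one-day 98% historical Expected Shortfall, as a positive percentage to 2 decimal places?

The 3 worst returns sum to -10.17%.
ES = −(-10.17%) / 3 = 3.39%.

3.39%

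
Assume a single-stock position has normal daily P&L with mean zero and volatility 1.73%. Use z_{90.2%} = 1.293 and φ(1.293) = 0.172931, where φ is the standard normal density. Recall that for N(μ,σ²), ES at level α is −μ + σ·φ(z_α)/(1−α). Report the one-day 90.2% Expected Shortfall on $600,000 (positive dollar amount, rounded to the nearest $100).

Tail multiplier: φ(z)/(1−α) = 0.172931 / 0.098 = 1.765.
ES = 1.73% × 1.765 = 3.053%.
On $600,000: 0.03053 × $600,000 = $18,318.

$18,300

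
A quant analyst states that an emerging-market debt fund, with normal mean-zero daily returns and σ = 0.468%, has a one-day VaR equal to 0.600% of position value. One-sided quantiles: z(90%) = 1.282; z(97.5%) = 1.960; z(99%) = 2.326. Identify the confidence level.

90%

Implied z = VaR/σ = 0.600 / 0.468 = 1.282.
This matches z(90%) = 1.282.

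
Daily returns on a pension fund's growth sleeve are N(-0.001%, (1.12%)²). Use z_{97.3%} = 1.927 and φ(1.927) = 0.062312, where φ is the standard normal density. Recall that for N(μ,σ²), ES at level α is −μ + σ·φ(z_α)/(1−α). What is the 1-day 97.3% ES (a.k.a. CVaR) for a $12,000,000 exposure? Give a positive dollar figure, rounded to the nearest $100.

Tail multiplier: φ(z)/(1−α) = 0.062312 / 0.027 = 2.308.
ES = −(-0.001%) + 1.12% × 2.308 = 2.586%.
On $12,000,000: 0.02586 × $12,000,000 = $310,320.

$310,300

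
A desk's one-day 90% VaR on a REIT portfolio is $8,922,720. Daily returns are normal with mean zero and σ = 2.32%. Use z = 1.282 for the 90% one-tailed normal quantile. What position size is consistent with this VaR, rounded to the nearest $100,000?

VaR as a fraction of value: z·σ = 1.282 × 2.32% = 2.97424%.
Position = $8,922,720 / 0.0297424 = $300,000,000.

$300,000,000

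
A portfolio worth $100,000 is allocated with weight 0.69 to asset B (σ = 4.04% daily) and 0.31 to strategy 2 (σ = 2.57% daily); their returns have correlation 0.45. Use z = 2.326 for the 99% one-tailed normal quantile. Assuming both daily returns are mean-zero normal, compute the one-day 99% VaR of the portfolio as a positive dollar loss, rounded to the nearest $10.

$7,500

σ_p² = 0.69²·4.04² + 0.31²·2.57² + 2·0.45·0.69·0.31·4.04·2.57 = 10.4042 (%²).
σ_p = √10.4042 = 3.226%.
VaR = 2.326 × 3.226% = 7.504%; on $100,000 that is $7,504.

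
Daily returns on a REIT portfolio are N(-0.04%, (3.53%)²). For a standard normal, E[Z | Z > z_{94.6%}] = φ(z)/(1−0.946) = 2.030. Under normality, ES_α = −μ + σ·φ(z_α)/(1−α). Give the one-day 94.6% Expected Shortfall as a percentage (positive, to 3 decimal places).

7.206%

ES = −(-0.04%) + 3.53% × 2.030 = 7.206%.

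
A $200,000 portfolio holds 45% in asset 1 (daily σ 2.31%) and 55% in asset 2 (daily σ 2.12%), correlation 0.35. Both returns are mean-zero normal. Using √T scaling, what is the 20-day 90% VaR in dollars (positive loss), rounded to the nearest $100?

$20,800

σ_p = √(0.45²·2.31² + 0.55²·2.12² + 2·0.35·0.45·0.55·2.31·2.12) = 1.813%.
σ_{20d} = 1.813% × √20 = 8.108%.
z(90%) = 1.282.
VaR = 1.282 × 8.108% = 10.394%; on $200,000 that is $20,788.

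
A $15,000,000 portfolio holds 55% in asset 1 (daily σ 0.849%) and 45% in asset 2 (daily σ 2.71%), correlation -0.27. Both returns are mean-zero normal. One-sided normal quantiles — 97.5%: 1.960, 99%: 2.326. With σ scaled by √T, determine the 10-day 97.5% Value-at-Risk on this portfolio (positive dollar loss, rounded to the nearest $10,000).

σ_p = √(0.55²·0.849² + 0.45²·2.71² + 2·-0.27·0.55·0.45·0.849·2.71) = 1.182%.
σ_{10d} = 1.182% × √10 = 3.738%.
VaR = 1.960 × 3.738% = 7.326%; on $15,000,000 that is $1,098,900.

$1,100,000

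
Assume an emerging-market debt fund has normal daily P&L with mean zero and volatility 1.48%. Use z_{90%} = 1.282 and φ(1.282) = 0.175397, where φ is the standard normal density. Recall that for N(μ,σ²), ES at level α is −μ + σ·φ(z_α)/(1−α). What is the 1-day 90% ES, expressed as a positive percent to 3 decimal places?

Tail multiplier: φ(z)/(1−α) = 0.175397 / 0.1 = 1.754.
ES = 1.48% × 1.754 = 2.596%.

2.596%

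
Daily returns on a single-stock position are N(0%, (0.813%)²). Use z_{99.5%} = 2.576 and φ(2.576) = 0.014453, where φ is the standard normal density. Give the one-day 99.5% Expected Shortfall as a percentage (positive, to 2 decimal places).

2.35%

Tail multiplier: φ(z)/(1−α) = 0.014453 / 0.005 = 2.891.
ES = 0.813% × 2.891 = 2.350%.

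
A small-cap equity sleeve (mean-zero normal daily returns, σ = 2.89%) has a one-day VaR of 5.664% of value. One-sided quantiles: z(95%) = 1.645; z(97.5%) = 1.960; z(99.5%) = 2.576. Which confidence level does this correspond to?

97.5%

Implied z = VaR/σ = 5.664 / 2.89 = 1.960.
This matches z(97.5%) = 1.960.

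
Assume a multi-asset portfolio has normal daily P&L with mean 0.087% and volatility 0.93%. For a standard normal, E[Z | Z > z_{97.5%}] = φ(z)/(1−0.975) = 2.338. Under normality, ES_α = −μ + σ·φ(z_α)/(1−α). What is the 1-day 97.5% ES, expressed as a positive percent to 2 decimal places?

2.09%

ES = −(0.087%) + 0.93% × 2.338 = 2.087%.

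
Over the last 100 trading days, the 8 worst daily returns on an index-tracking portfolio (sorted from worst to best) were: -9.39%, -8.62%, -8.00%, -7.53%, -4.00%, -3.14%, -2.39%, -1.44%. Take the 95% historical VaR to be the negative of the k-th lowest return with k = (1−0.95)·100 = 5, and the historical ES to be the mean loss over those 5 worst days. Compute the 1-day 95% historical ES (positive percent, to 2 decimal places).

7.51%

The 5 worst returns sum to -37.54%.
ES = −(-37.54%) / 5 = 7.508% ≈ 7.51%.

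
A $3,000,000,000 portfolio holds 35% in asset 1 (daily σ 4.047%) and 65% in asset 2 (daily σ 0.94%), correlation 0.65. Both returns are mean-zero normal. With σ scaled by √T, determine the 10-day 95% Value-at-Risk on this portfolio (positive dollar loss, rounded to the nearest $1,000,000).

σ_p = √(0.35²·4.047² + 0.65²·0.94² + 2·0.65·0.35·0.65·4.047·0.94) = 1.872%.
σ_{10d} = 1.872% × √10 = 5.920%.
z(95%) = 1.645.
VaR = 1.645 × 5.920% = 9.738%; on $3,000,000,000 that is $292,140,000.

$292,000,000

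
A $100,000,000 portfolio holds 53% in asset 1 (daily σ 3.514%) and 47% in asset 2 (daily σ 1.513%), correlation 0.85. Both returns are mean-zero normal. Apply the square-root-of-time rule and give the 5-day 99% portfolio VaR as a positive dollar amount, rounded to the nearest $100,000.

σ_p = √(0.53²·3.514² + 0.47²·1.513² + 2·0.85·0.53·0.47·3.514·1.513) = 2.495%.
σ_{5d} = 2.495% × √5 = 5.579%.
z(99%) = 2.326.
VaR = 2.326 × 5.579% = 12.977%; on $100,000,000 that is $12,977,000.

$13,000,000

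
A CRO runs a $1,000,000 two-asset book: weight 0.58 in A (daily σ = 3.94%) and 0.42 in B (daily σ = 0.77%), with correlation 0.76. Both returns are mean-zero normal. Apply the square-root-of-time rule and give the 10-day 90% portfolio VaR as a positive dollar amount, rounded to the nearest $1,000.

$103,000

σ_p = √(0.58²·3.94² + 0.42²·0.77² + 2·0.76·0.58·0.42·3.94·0.77) = 2.540%.
σ_{10d} = 2.540% × √10 = 8.032%.
z(90%) = 1.282.
VaR = 1.282 × 8.032% = 10.297%; on $1,000,000 that is $102,970.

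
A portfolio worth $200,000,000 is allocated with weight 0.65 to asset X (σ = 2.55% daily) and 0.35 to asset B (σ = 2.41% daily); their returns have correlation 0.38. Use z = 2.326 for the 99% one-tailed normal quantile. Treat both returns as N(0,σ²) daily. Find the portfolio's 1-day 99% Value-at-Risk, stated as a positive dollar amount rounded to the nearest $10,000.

$9,890,000

σ_p² = 0.65²·2.55² + 0.35²·2.41² + 2·0.38·0.65·0.35·2.55·2.41 = 4.5214 (%²).
σ_p = √4.5214 = 2.126%.
VaR = 2.326 × 2.126% = 4.945%; on $200,000,000 that is $9,890,000.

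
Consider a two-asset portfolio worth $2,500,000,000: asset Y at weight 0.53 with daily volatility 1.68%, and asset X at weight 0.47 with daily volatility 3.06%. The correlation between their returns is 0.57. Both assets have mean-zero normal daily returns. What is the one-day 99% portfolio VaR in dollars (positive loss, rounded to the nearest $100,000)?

$120,900,000

σ_p² = 0.53²·1.68² + 0.47²·3.06² + 2·0.57·0.53·0.47·1.68·3.06 = 4.3211 (%²).
σ_p = √4.3211 = 2.079%.
At 99%, z = 2.326.
VaR = 2.326 × 2.079% = 4.836%; on $2,500,000,000 that is $120,900,000.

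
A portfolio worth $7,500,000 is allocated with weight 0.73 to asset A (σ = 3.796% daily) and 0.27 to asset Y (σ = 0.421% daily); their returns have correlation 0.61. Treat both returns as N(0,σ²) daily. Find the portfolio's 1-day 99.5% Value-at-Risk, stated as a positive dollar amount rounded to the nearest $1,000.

σ_p² = 0.73²·3.796² + 0.27²·0.421² + 2·0.61·0.73·0.27·3.796·0.421 = 8.0761 (%²).
σ_p = √8.0761 = 2.842%.
At 99.5%, z = 2.576.
VaR = 2.576 × 2.842% = 7.321%; on $7,500,000 that is $549,075.

$549,000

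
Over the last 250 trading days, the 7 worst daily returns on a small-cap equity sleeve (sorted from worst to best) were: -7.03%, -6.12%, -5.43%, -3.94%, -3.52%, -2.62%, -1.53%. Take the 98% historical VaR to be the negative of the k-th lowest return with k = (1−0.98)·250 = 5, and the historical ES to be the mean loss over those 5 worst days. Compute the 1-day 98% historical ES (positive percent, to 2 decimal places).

5.21%

The 5 worst returns sum to -26.04%.
ES = −(-26.04%) / 5 = 5.208% ≈ 5.21%.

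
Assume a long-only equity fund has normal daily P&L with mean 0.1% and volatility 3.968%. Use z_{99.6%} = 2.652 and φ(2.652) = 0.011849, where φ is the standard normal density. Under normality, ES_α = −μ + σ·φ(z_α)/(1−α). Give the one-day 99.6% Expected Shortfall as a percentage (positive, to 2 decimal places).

11.65%

Tail multiplier: φ(z)/(1−α) = 0.011849 / 0.004 = 2.962.
ES = −(0.1%) + 3.968% × 2.962 = 11.653%.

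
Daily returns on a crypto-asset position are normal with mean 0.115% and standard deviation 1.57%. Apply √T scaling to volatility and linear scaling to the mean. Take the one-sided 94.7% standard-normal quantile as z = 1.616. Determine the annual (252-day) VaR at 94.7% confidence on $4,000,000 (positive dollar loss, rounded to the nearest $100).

σ_{252d} = 1.57% × √252 = 24.923%; μ_{252d} = 252 × 0.115% = 28.980%.
VaR = −(28.980%) + 1.616 × 24.923% = 11.296%.
On $4,000,000: 0.11296 × $4,000,000 = $451,840.

$451,800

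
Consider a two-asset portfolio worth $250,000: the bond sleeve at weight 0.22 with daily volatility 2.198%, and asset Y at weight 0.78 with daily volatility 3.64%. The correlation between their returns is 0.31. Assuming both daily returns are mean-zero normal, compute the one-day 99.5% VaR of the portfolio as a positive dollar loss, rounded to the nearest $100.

$19,500

σ_p² = 0.22²·2.198² + 0.78²·3.64² + 2·0.31·0.22·0.78·2.198·3.64 = 9.1461 (%²).
σ_p = √9.1461 = 3.024%.
At 99.5%, z = 2.576.
VaR = 2.576 × 3.024% = 7.790%; on $250,000 that is $19,475.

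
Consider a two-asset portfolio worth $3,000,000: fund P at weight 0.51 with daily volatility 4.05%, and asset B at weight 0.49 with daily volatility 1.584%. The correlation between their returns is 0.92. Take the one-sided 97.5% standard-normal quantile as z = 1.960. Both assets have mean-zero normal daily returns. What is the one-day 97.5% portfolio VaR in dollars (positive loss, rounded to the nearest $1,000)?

$164,000

σ_p² = 0.51²·4.05² + 0.49²·1.584² + 2·0.92·0.51·0.49·4.05·1.584 = 7.8185 (%²).
σ_p = √7.8185 = 2.796%.
VaR = 1.960 × 2.796% = 5.480%; on $3,000,000 that is $164,400.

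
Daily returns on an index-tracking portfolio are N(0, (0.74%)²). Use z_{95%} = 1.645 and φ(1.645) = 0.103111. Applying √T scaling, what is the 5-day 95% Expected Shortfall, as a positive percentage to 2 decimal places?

3.41%

σ_{5d} = 0.74% × √5 = 1.655%.
ES multiplier = φ(z)/(1−α) = 0.103111/0.05 = 2.062.
ES = 1.655% × 2.062 = 3.413%.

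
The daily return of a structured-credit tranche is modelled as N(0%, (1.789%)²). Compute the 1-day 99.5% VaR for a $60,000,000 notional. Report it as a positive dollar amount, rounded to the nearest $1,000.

At 99.5% one-sided, z = 2.576.
VaR = z·σ = 2.576 × 1.789% = 4.608%.
On $60,000,000: 0.04608 × $60,000,000 = $2,764,800.

$2,765,000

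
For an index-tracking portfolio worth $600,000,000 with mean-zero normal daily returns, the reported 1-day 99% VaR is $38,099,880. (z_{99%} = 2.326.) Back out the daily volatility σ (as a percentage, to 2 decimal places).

VaR as a fraction: $38,099,880 / $600,000,000 = 6.350%.
σ = VaR / z = 6.350% / 2.326 = 2.730%.

2.73%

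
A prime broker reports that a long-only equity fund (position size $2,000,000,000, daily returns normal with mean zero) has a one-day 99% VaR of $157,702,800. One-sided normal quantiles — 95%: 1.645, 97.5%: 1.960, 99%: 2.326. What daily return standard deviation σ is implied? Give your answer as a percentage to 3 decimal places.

VaR as a fraction: $157,702,800 / $2,000,000,000 = 7.885%.
σ = VaR / z = 7.885% / 2.326 = 3.390%.

3.390%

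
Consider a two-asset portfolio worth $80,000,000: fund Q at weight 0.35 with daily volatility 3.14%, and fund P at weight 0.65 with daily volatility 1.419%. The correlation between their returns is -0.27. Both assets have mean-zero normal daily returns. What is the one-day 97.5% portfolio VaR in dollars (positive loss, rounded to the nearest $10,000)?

σ_p² = 0.35²·3.14² + 0.65²·1.419² + 2·-0.27·0.35·0.65·3.14·1.419 = 1.5112 (%²).
σ_p = √1.5112 = 1.229%.
At 97.5%, z = 1.960.
VaR = 1.960 × 1.229% = 2.409%; on $80,000,000 that is $1,927,200.

$1,930,000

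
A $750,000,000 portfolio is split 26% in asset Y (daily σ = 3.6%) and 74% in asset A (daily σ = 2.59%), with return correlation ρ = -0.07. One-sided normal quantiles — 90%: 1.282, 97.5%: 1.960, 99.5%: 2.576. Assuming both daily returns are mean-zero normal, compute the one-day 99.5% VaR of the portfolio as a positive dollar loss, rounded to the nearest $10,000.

$40,050,000

σ_p² = 0.26²·3.6² + 0.74²·2.59² + 2·-0.07·0.26·0.74·3.6·2.59 = 4.2983 (%²).
σ_p = √4.2983 = 2.073%.
VaR = 2.576 × 2.073% = 5.340%; on $750,000,000 that is $40,050,000.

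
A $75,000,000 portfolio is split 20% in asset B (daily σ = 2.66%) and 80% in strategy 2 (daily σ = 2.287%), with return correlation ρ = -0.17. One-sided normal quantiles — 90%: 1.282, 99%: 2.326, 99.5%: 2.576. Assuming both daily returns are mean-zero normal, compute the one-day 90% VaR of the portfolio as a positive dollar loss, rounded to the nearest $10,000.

$1,750,000

σ_p² = 0.2²·2.66² + 0.8²·2.287² + 2·-0.17·0.2·0.8·2.66·2.287 = 3.2995 (%²).
σ_p = √3.2995 = 1.816%.
VaR = 1.282 × 1.816% = 2.328%; on $75,000,000 that is $1,746,000.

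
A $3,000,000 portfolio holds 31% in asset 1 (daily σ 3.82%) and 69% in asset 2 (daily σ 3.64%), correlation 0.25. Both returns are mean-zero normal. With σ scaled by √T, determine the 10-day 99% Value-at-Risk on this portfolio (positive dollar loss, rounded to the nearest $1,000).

σ_p = √(0.31²·3.82² + 0.69²·3.64² + 2·0.25·0.31·0.69·3.82·3.64) = 3.033%.
σ_{10d} = 3.033% × √10 = 9.591%.
z(99%) = 2.326.
VaR = 2.326 × 9.591% = 22.309%; on $3,000,000 that is $669,270.

$669,000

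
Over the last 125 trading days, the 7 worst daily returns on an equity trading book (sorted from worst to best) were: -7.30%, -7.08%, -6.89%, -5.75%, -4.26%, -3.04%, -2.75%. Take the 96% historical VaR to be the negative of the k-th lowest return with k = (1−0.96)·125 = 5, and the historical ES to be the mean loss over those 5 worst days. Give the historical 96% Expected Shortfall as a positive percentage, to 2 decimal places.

6.26%

The 5 worst returns sum to -31.28%.
ES = −(-31.28%) / 5 = 6.256% ≈ 6.26%.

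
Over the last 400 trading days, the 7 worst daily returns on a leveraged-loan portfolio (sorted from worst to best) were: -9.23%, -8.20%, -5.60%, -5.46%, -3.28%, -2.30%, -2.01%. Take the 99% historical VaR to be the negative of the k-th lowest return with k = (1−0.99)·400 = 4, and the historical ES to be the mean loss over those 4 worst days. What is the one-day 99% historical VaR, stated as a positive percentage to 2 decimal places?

5.46%

k = 4; the 4th lowest return is -5.46%, so VaR = 5.46%.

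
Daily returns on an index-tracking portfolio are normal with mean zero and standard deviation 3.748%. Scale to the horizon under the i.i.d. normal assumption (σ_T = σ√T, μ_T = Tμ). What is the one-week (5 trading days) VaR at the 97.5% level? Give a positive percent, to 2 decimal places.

16.43%

At 97.5%, z = 1.960.
σ_{5d} = 3.748% × √5 = 8.381%.
VaR = 1.960 × 8.381% = 16.427%.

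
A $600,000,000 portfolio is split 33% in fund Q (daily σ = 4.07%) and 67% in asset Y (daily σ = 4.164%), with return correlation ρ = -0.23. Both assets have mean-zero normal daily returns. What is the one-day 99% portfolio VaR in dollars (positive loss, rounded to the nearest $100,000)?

σ_p² = 0.33²·4.07² + 0.67²·4.164² + 2·-0.23·0.33·0.67·4.07·4.164 = 7.8637 (%²).
σ_p = √7.8637 = 2.804%.
At 99%, z = 2.326.
VaR = 2.326 × 2.804% = 6.522%; on $600,000,000 that is $39,132,000.

$39,100,000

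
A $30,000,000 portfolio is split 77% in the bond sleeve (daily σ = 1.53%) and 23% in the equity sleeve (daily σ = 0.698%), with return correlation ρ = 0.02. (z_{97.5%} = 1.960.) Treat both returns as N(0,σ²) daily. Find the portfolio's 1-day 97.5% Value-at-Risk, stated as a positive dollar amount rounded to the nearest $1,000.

σ_p² = 0.77²·1.53² + 0.23²·0.698² + 2·0.02·0.77·0.23·1.53·0.698 = 1.4213 (%²).
σ_p = √1.4213 = 1.192%.
VaR = 1.960 × 1.192% = 2.336%; on $30,000,000 that is $700,800.

$701,000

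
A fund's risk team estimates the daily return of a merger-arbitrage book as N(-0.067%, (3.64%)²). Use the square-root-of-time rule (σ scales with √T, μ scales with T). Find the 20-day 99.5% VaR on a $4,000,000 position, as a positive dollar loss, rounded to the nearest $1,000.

At 99.5%, z = 2.576.
σ_{20d} = 3.64% × √20 = 16.279%; μ_{20d} = 20 × -0.067% = -1.340%.
VaR = −(-1.340%) + 2.576 × 16.279% = 43.275%.
On $4,000,000: 0.43275 × $4,000,000 = $1,731,000.

$1,731,000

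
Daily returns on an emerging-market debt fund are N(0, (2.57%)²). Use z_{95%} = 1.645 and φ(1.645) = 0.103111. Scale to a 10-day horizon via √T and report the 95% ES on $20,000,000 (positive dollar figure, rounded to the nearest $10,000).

$3,350,000

σ_{10d} = 2.57% × √10 = 8.127%.
ES multiplier = φ(z)/(1−α) = 0.103111/0.05 = 2.062.
ES = 8.127% × 2.062 = 16.758%; on $20,000,000: $3,351,600.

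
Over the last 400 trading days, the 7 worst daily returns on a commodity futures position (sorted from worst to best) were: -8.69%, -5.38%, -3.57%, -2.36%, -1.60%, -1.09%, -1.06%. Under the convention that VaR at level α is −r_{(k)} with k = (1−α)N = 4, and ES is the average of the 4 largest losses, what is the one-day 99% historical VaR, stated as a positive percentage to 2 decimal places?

2.36%

k = 4; the 4th lowest return is -2.36%, so VaR = 2.36%.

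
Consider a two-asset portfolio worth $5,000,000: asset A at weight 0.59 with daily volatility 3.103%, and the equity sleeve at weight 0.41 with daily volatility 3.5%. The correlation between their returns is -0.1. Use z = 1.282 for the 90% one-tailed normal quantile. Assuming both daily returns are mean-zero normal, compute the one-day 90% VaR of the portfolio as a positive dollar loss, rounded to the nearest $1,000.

$142,000

σ_p² = 0.59²·3.103² + 0.41²·3.5² + 2·-0.1·0.59·0.41·3.103·3.5 = 4.8855 (%²).
σ_p = √4.8855 = 2.210%.
VaR = 1.282 × 2.210% = 2.833%; on $5,000,000 that is $141,650.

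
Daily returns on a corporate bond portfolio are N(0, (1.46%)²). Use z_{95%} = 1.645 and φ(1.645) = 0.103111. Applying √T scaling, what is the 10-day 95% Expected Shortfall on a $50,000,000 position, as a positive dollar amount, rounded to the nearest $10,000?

σ_{10d} = 1.46% × √10 = 4.617%.
ES multiplier = φ(z)/(1−α) = 0.103111/0.05 = 2.062.
ES = 4.617% × 2.062 = 9.520%; on $50,000,000: $4,760,000.

$4,760,000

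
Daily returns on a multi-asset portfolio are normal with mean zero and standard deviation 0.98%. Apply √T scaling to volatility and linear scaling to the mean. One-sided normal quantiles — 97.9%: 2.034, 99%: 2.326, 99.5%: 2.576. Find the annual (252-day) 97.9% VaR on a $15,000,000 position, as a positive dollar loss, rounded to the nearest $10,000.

σ_{252d} = 0.98% × √252 = 15.557%.
VaR = 2.034 × 15.557% = 31.643%.
On $15,000,000: 0.31643 × $15,000,000 = $4,746,450.

$4,750,000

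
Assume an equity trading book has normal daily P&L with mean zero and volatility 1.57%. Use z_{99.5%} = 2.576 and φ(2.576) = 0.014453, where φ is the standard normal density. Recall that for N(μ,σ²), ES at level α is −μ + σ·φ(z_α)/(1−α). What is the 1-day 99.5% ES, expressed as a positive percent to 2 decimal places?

Tail multiplier: φ(z)/(1−α) = 0.014453 / 0.005 = 2.891.
ES = 1.57% × 2.891 = 4.539%.

4.54%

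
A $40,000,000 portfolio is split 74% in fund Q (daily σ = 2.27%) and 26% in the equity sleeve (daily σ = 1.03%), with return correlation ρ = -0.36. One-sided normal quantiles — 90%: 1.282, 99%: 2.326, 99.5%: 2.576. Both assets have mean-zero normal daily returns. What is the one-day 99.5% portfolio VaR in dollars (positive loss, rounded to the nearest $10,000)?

σ_p² = 0.74²·2.27² + 0.26²·1.03² + 2·-0.36·0.74·0.26·2.27·1.03 = 2.5696 (%²).
σ_p = √2.5696 = 1.603%.
VaR = 2.576 × 1.603% = 4.129%; on $40,000,000 that is $1,651,600.

$1,650,000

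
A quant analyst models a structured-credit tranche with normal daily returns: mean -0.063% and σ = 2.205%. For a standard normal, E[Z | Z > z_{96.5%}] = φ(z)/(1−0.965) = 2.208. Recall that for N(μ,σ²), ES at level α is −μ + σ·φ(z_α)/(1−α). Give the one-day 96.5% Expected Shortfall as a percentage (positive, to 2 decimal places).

ES = −(-0.063%) + 2.205% × 2.208 = 4.932%.

4.93%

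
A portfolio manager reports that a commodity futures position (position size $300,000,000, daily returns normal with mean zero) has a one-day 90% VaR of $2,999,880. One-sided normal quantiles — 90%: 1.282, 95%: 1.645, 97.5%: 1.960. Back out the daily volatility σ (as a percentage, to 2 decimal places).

0.78%

VaR as a fraction: $2,999,880 / $300,000,000 = 1.000%.
σ = VaR / z = 1.000% / 1.282 = 0.780%.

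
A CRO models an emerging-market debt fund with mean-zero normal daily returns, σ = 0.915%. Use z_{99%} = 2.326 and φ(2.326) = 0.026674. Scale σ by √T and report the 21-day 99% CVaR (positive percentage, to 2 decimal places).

σ_{21d} = 0.915% × √21 = 4.193%.
ES multiplier = φ(z)/(1−α) = 0.026674/0.01 = 2.667.
ES = 4.193% × 2.667 = 11.183%.

11.18%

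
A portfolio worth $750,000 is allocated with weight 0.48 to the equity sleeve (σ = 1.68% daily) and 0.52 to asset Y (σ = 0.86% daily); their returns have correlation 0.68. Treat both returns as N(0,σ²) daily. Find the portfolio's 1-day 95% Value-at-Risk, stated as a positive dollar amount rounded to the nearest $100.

σ_p² = 0.48²·1.68² + 0.52²·0.86² + 2·0.68·0.48·0.52·1.68·0.86 = 1.3407 (%²).
σ_p = √1.3407 = 1.158%.
At 95%, z = 1.645.
VaR = 1.645 × 1.158% = 1.905%; on $750,000 that is $14,288.

$14,300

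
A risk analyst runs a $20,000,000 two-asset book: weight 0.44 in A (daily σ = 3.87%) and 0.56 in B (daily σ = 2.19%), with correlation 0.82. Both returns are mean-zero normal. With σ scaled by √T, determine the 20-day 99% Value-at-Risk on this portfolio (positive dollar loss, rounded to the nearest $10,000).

σ_p = √(0.44²·3.87² + 0.56²·2.19² + 2·0.82·0.44·0.56·3.87·2.19) = 2.798%.
σ_{20d} = 2.798% × √20 = 12.513%.
z(99%) = 2.326.
VaR = 2.326 × 12.513% = 29.105%; on $20,000,000 that is $5,821,000.

$5,820,000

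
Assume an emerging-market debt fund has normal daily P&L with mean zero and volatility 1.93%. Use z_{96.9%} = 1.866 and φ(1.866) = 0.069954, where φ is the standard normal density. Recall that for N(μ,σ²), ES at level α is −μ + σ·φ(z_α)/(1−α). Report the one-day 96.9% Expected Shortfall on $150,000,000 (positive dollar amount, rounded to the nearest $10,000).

$6,530,000

Tail multiplier: φ(z)/(1−α) = 0.069954 / 0.031 = 2.257.
ES = 1.93% × 2.257 = 4.356%.
On $150,000,000: 0.04356 × $150,000,000 = $6,534,000.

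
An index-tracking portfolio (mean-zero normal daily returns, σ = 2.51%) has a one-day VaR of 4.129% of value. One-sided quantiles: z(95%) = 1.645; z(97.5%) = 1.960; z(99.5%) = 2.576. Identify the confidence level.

Implied z = VaR/σ = 4.129 / 2.51 = 1.645.
This matches z(95%) = 1.645.

95%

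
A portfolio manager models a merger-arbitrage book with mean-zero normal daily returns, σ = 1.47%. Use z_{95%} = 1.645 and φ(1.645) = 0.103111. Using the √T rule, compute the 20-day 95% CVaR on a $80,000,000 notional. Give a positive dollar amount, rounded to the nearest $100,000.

$10,800,000

σ_{20d} = 1.47% × √20 = 6.574%.
ES multiplier = φ(z)/(1−α) = 0.103111/0.05 = 2.062.
ES = 6.574% × 2.062 = 13.556%; on $80,000,000: $10,844,800.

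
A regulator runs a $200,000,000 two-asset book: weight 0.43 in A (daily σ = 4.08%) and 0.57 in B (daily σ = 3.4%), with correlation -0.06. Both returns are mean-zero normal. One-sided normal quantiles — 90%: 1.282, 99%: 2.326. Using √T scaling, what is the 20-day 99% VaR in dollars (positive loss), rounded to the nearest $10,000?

$52,740,000

σ_p = √(0.43²·4.08² + 0.57²·3.4² + 2·-0.06·0.43·0.57·4.08·3.4) = 2.535%.
σ_{20d} = 2.535% × √20 = 11.337%.
VaR = 2.326 × 11.337% = 26.370%; on $200,000,000 that is $52,740,000.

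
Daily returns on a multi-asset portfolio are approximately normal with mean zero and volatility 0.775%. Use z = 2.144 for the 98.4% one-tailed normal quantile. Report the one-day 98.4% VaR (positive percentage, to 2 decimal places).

VaR = z·σ = 2.144 × 0.775% = 1.662%.

1.66%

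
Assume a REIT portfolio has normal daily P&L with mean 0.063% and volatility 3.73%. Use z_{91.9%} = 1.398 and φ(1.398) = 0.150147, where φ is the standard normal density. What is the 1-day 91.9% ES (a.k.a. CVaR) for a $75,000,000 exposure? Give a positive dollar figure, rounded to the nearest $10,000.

Tail multiplier: φ(z)/(1−α) = 0.150147 / 0.081 = 1.854.
ES = −(0.063%) + 3.73% × 1.854 = 6.852%.
On $75,000,000: 0.06852 × $75,000,000 = $5,139,000.

$5,140,000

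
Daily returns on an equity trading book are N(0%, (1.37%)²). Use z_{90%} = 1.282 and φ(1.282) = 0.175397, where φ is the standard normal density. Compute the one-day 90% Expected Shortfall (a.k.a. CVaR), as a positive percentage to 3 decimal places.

2.403%

Tail multiplier: φ(z)/(1−α) = 0.175397 / 0.1 = 1.754.
ES = 1.37% × 1.754 = 2.403%.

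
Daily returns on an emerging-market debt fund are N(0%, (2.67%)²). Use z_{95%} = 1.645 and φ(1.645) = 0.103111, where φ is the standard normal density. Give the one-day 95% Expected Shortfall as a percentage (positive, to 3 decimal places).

5.506%

Tail multiplier: φ(z)/(1−α) = 0.103111 / 0.05 = 2.062.
ES = 2.67% × 2.062 = 5.506%.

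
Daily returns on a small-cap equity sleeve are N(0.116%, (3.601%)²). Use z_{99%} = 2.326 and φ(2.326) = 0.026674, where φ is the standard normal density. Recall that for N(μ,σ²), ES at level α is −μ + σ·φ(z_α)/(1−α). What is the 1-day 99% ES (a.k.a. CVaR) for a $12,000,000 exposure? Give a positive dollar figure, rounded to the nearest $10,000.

$1,140,000

Tail multiplier: φ(z)/(1−α) = 0.026674 / 0.01 = 2.667.
ES = −(0.116%) + 3.601% × 2.667 = 9.488%.
On $12,000,000: 0.09488 × $12,000,000 = $1,138,560.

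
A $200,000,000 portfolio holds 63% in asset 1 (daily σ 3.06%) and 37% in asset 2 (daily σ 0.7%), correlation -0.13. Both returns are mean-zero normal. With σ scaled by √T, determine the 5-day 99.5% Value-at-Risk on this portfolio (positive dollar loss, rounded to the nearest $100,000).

$22,000,000

σ_p = √(0.63²·3.06² + 0.37²·0.7² + 2·-0.13·0.63·0.37·3.06·0.7) = 1.911%.
σ_{5d} = 1.911% × √5 = 4.273%.
z(99.5%) = 2.576.
VaR = 2.576 × 4.273% = 11.007%; on $200,000,000 that is $22,014,000.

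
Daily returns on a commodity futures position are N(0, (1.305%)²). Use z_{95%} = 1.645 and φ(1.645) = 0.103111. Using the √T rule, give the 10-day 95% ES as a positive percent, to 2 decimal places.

σ_{10d} = 1.305% × √10 = 4.127%.
ES multiplier = φ(z)/(1−α) = 0.103111/0.05 = 2.062.
ES = 4.127% × 2.062 = 8.510%.

8.51%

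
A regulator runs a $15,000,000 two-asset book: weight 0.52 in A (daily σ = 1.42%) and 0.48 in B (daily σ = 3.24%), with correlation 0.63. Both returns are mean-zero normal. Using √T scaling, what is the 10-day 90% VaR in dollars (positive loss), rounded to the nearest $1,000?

σ_p = √(0.52²·1.42² + 0.48²·3.24² + 2·0.63·0.52·0.48·1.42·3.24) = 2.100%.
σ_{10d} = 2.100% × √10 = 6.641%.
z(90%) = 1.282.
VaR = 1.282 × 6.641% = 8.514%; on $15,000,000 that is $1,277,100.

$1,277,000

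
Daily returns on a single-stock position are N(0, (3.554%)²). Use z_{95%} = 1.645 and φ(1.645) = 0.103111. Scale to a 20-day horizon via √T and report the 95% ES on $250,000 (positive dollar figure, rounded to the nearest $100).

σ_{20d} = 3.554% × √20 = 15.894%.
ES multiplier = φ(z)/(1−α) = 0.103111/0.05 = 2.062.
ES = 15.894% × 2.062 = 32.773%; on $250,000: $81,932.

$81,900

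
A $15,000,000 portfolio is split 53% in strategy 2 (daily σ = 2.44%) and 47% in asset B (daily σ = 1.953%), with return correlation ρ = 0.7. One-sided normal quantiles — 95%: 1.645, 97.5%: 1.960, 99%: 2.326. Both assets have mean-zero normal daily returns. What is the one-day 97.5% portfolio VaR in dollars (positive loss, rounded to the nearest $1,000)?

$601,000

σ_p² = 0.53²·2.44² + 0.47²·1.953² + 2·0.7·0.53·0.47·2.44·1.953 = 4.1768 (%²).
σ_p = √4.1768 = 2.044%.
VaR = 1.960 × 2.044% = 4.006%; on $15,000,000 that is $600,900.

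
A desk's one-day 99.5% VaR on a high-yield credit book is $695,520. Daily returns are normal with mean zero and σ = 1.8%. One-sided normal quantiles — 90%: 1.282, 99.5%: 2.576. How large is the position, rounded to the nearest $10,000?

$15,000,000

VaR as a fraction of value: z·σ = 2.576 × 1.8% = 4.6368%.
Position = $695,520 / 0.046368 = $15,000,000.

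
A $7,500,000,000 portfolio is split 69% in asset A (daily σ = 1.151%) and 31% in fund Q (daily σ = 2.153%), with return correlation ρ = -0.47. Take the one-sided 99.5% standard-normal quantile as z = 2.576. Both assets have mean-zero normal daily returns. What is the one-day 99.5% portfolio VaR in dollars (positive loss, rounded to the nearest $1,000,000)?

σ_p² = 0.69²·1.151² + 0.31²·2.153² + 2·-0.47·0.69·0.31·1.151·2.153 = 0.5779 (%²).
σ_p = √0.5779 = 0.760%.
VaR = 2.576 × 0.760% = 1.958%; on $7,500,000,000 that is $146,850,000.

$147,000,000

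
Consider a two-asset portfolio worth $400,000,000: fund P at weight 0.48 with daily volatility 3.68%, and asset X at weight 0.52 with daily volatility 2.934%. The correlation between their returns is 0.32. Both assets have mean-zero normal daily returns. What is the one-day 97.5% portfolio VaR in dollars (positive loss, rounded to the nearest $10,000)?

$21,000,000

σ_p² = 0.48²·3.68² + 0.52²·2.934² + 2·0.32·0.48·0.52·3.68·2.934 = 7.1726 (%²).
σ_p = √7.1726 = 2.678%.
At 97.5%, z = 1.960.
VaR = 1.960 × 2.678% = 5.249%; on $400,000,000 that is $20,996,000.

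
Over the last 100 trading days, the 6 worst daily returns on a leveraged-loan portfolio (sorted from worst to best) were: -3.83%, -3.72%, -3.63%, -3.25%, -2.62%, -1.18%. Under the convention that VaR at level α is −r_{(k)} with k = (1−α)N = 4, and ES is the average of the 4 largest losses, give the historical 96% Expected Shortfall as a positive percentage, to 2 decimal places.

3.61%

The 4 worst returns sum to -14.43%.
ES = −(-14.43%) / 4 = 3.6075% ≈ 3.61%.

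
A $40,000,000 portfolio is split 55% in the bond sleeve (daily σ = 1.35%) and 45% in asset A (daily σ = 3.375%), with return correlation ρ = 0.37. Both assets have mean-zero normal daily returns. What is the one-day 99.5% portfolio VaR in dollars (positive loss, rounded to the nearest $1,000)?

σ_p² = 0.55²·1.35² + 0.45²·3.375² + 2·0.37·0.55·0.45·1.35·3.375 = 3.6924 (%²).
σ_p = √3.6924 = 1.922%.
At 99.5%, z = 2.576.
VaR = 2.576 × 1.922% = 4.951%; on $40,000,000 that is $1,980,400.

$1,980,000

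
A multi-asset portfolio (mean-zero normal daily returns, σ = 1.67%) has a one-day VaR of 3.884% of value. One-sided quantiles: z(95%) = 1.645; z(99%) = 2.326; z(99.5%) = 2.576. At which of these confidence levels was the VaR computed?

Implied z = VaR/σ = 3.884 / 1.67 = 2.326.
This matches z(99%) = 2.326.

99%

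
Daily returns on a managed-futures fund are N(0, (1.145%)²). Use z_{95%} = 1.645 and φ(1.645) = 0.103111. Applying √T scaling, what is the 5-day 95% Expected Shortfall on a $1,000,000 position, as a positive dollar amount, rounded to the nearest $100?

σ_{5d} = 1.145% × √5 = 2.560%.
ES multiplier = φ(z)/(1−α) = 0.103111/0.05 = 2.062.
ES = 2.560% × 2.062 = 5.279%; on $1,000,000: $52,790.

$52,800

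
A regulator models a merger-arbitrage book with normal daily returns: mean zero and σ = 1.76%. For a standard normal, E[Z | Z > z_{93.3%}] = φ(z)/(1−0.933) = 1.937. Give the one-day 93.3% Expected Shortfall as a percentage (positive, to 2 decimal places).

ES = 1.76% × 1.937 = 3.409%.

3.41%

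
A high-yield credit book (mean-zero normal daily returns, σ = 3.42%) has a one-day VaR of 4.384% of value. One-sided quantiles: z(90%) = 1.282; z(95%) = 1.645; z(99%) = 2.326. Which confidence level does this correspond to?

Implied z = VaR/σ = 4.384 / 3.42 = 1.282.
This matches z(90%) = 1.282.

90%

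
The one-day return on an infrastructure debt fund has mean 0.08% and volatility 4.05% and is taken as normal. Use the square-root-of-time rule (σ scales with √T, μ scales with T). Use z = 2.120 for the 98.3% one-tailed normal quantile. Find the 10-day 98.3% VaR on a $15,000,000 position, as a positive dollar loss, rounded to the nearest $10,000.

σ_{10d} = 4.05% × √10 = 12.807%; μ_{10d} = 10 × 0.08% = 0.800%.
VaR = −(0.800%) + 2.120 × 12.807% = 26.351%.
On $15,000,000: 0.26351 × $15,000,000 = $3,952,650.

$3,950,000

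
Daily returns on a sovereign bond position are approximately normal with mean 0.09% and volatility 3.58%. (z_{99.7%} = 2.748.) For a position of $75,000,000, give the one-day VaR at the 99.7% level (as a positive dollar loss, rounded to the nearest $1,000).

$7,311,000

VaR = −μ + z·σ = −(0.09%) + 2.748 × 3.58% = 9.748%.
On $75,000,000: 0.09748 × $75,000,000 = $7,311,000.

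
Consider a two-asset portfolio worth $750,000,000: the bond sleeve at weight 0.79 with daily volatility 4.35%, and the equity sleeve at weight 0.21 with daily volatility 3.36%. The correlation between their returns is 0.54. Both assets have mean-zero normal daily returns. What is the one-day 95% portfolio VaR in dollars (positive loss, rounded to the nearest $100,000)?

$47,700,000

σ_p² = 0.79²·4.35² + 0.21²·3.36² + 2·0.54·0.79·0.21·4.35·3.36 = 14.9262 (%²).
σ_p = √14.9262 = 3.863%.
At 95%, z = 1.645.
VaR = 1.645 × 3.863% = 6.355%; on $750,000,000 that is $47,662,500.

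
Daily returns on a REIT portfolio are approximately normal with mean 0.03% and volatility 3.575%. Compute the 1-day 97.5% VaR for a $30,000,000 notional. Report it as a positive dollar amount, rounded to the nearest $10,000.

$2,090,000

At 97.5% one-sided, z = 1.960.
VaR = −μ + z·σ = −(0.03%) + 1.960 × 3.575% = 6.977%.
On $30,000,000: 0.06977 × $30,000,000 = $2,093,100.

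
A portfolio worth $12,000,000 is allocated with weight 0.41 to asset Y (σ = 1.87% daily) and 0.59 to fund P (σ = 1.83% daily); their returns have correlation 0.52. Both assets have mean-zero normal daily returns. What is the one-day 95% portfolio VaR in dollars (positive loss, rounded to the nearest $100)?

σ_p² = 0.41²·1.87² + 0.59²·1.83² + 2·0.52·0.41·0.59·1.87·1.83 = 2.6145 (%²).
σ_p = √2.6145 = 1.617%.
At 95%, z = 1.645.
VaR = 1.645 × 1.617% = 2.660%; on $12,000,000 that is $319,200.

$319,200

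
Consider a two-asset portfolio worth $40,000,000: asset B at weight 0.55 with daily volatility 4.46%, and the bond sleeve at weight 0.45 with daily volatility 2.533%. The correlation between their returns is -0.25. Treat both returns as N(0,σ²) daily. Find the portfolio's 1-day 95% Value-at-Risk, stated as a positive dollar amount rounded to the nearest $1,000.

$1,601,000

σ_p² = 0.55²·4.46² + 0.45²·2.533² + 2·-0.25·0.55·0.45·4.46·2.533 = 5.9184 (%²).
σ_p = √5.9184 = 2.433%.
At 95%, z = 1.645.
VaR = 1.645 × 2.433% = 4.002%; on $40,000,000 that is $1,600,800.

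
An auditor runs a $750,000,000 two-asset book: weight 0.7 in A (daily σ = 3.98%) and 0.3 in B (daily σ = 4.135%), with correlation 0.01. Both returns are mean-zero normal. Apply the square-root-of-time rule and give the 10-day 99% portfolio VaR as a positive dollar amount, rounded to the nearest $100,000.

σ_p = √(0.7²·3.98² + 0.3²·4.135² + 2·0.01·0.7·0.3·3.98·4.135) = 3.061%.
σ_{10d} = 3.061% × √10 = 9.680%.
z(99%) = 2.326.
VaR = 2.326 × 9.680% = 22.516%; on $750,000,000 that is $168,870,000.

$168,900,000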